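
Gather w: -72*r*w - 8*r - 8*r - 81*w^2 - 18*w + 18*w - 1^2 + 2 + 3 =-72*r*w - 16*r - 81*w^2 + 4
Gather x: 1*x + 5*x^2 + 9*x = 5*x^2 + 10*x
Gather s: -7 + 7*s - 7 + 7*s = 14*s - 14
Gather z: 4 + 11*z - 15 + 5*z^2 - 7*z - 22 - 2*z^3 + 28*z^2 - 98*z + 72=-2*z^3 + 33*z^2 - 94*z + 39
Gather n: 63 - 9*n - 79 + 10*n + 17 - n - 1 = 0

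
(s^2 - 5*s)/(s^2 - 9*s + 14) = s*(s - 5)/(s^2 - 9*s + 14)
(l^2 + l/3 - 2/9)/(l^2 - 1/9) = (3*l + 2)/(3*l + 1)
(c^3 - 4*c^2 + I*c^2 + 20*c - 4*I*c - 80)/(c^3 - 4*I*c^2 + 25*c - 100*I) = (c - 4)/(c - 5*I)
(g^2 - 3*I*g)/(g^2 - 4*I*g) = (g - 3*I)/(g - 4*I)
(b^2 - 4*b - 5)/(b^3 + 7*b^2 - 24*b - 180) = (b + 1)/(b^2 + 12*b + 36)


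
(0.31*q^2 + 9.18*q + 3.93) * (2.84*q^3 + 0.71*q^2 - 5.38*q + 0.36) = 0.8804*q^5 + 26.2913*q^4 + 16.0112*q^3 - 46.4865*q^2 - 17.8386*q + 1.4148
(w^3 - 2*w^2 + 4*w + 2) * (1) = w^3 - 2*w^2 + 4*w + 2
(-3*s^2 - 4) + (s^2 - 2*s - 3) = -2*s^2 - 2*s - 7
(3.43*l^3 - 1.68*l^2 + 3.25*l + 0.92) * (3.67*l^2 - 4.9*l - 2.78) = 12.5881*l^5 - 22.9726*l^4 + 10.6241*l^3 - 7.8782*l^2 - 13.543*l - 2.5576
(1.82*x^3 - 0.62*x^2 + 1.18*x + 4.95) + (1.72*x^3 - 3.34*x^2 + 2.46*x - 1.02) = 3.54*x^3 - 3.96*x^2 + 3.64*x + 3.93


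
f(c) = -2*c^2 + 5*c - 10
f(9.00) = -127.00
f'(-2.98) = 16.92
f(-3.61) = -54.11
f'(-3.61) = 19.44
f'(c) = 5 - 4*c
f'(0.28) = 3.88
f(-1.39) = -20.81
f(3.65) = -18.40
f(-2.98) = -42.66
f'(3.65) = -9.60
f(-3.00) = -43.00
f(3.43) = -16.38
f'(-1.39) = 10.56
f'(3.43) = -8.72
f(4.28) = -25.24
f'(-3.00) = 17.00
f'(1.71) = -1.84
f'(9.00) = -31.00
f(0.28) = -8.76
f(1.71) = -7.30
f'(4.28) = -12.12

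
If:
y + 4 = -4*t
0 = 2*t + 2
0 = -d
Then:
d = 0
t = -1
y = 0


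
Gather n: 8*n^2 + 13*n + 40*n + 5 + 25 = 8*n^2 + 53*n + 30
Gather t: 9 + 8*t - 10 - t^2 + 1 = -t^2 + 8*t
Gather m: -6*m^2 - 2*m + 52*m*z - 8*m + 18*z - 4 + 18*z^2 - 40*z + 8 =-6*m^2 + m*(52*z - 10) + 18*z^2 - 22*z + 4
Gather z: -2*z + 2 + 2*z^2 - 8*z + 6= 2*z^2 - 10*z + 8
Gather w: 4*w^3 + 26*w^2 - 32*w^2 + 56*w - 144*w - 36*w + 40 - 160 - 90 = 4*w^3 - 6*w^2 - 124*w - 210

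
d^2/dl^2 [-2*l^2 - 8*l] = -4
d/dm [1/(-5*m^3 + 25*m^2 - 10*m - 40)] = (3*m^2 - 10*m + 2)/(5*(m^3 - 5*m^2 + 2*m + 8)^2)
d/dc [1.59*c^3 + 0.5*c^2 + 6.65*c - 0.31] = 4.77*c^2 + 1.0*c + 6.65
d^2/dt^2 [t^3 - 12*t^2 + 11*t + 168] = 6*t - 24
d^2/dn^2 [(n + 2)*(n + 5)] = 2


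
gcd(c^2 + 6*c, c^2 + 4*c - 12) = c + 6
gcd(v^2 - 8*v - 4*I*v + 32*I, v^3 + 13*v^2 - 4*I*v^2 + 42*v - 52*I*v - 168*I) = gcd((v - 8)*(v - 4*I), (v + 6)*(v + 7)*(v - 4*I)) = v - 4*I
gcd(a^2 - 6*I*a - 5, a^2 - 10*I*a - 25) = a - 5*I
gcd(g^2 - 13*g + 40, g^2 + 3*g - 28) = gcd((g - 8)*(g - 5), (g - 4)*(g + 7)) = 1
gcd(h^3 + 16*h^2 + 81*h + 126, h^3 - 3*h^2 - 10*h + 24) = h + 3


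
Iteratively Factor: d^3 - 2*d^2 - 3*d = (d)*(d^2 - 2*d - 3) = d*(d - 3)*(d + 1)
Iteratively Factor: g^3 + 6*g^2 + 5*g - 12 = (g + 4)*(g^2 + 2*g - 3) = (g + 3)*(g + 4)*(g - 1)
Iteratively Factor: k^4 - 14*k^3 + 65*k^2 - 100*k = (k - 4)*(k^3 - 10*k^2 + 25*k) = (k - 5)*(k - 4)*(k^2 - 5*k) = (k - 5)^2*(k - 4)*(k)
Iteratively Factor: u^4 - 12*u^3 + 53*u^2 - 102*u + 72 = (u - 4)*(u^3 - 8*u^2 + 21*u - 18) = (u - 4)*(u - 2)*(u^2 - 6*u + 9) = (u - 4)*(u - 3)*(u - 2)*(u - 3)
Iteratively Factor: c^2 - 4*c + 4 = (c - 2)*(c - 2)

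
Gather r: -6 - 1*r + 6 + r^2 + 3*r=r^2 + 2*r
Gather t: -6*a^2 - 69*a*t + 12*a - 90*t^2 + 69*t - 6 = -6*a^2 + 12*a - 90*t^2 + t*(69 - 69*a) - 6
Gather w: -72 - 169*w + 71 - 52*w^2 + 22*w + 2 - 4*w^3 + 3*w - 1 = -4*w^3 - 52*w^2 - 144*w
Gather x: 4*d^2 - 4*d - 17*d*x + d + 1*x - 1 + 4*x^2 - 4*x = 4*d^2 - 3*d + 4*x^2 + x*(-17*d - 3) - 1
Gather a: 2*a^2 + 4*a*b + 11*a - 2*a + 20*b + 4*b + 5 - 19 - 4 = 2*a^2 + a*(4*b + 9) + 24*b - 18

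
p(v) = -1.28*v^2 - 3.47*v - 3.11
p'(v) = -2.56*v - 3.47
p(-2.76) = -3.28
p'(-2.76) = 3.60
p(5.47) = -60.39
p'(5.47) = -17.47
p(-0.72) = -1.28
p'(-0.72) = -1.63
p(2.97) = -24.71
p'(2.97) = -11.07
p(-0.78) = -1.18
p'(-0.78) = -1.47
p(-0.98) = -0.94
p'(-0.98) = -0.96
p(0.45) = -4.93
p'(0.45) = -4.62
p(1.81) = -13.58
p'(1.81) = -8.10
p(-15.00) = -239.06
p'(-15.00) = 34.93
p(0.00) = -3.11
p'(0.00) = -3.47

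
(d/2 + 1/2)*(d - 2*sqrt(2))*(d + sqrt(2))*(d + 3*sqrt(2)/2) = d^4/2 + sqrt(2)*d^3/4 + d^3/2 - 7*d^2/2 + sqrt(2)*d^2/4 - 3*sqrt(2)*d - 7*d/2 - 3*sqrt(2)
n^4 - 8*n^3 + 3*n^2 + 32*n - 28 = (n - 7)*(n - 2)*(n - 1)*(n + 2)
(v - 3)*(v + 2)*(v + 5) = v^3 + 4*v^2 - 11*v - 30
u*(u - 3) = u^2 - 3*u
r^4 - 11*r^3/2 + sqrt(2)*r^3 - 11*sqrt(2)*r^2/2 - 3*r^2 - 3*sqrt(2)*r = r*(r - 6)*(r + 1/2)*(r + sqrt(2))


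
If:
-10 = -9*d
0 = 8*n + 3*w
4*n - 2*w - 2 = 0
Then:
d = 10/9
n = 3/14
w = -4/7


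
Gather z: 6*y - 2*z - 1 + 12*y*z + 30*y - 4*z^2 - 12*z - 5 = 36*y - 4*z^2 + z*(12*y - 14) - 6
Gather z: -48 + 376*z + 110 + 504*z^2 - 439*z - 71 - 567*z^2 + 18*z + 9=-63*z^2 - 45*z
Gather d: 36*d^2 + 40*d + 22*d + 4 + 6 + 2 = 36*d^2 + 62*d + 12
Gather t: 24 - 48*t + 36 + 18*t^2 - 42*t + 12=18*t^2 - 90*t + 72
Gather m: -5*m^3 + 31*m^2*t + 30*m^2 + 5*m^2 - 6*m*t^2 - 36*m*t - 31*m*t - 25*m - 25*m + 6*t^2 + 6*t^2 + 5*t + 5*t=-5*m^3 + m^2*(31*t + 35) + m*(-6*t^2 - 67*t - 50) + 12*t^2 + 10*t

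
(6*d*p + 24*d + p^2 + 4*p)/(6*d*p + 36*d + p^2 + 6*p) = (p + 4)/(p + 6)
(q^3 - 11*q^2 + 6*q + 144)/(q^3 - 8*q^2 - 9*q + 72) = (q - 6)/(q - 3)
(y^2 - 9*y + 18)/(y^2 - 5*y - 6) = (y - 3)/(y + 1)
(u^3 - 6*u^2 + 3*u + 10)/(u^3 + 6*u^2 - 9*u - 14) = (u - 5)/(u + 7)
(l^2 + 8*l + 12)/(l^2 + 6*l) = (l + 2)/l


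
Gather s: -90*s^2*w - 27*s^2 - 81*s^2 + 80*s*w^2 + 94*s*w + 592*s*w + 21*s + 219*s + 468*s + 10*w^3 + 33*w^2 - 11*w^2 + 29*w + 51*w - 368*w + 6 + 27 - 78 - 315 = s^2*(-90*w - 108) + s*(80*w^2 + 686*w + 708) + 10*w^3 + 22*w^2 - 288*w - 360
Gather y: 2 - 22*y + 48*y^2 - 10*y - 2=48*y^2 - 32*y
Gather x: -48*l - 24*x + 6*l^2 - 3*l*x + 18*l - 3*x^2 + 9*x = 6*l^2 - 30*l - 3*x^2 + x*(-3*l - 15)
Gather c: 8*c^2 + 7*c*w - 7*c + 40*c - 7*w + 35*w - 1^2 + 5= 8*c^2 + c*(7*w + 33) + 28*w + 4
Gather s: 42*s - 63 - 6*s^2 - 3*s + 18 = -6*s^2 + 39*s - 45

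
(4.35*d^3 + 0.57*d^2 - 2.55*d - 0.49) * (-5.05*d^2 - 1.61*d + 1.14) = -21.9675*d^5 - 9.882*d^4 + 16.9188*d^3 + 7.2298*d^2 - 2.1181*d - 0.5586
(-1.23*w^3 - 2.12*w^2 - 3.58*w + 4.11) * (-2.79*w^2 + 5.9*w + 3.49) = 3.4317*w^5 - 1.3422*w^4 - 6.8125*w^3 - 39.9877*w^2 + 11.7548*w + 14.3439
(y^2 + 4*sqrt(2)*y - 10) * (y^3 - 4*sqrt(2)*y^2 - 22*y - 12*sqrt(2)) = y^5 - 64*y^3 - 60*sqrt(2)*y^2 + 124*y + 120*sqrt(2)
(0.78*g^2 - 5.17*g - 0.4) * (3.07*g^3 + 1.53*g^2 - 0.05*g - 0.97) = 2.3946*g^5 - 14.6785*g^4 - 9.1771*g^3 - 1.1101*g^2 + 5.0349*g + 0.388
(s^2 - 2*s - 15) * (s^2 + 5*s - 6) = s^4 + 3*s^3 - 31*s^2 - 63*s + 90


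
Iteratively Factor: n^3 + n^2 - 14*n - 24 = (n + 2)*(n^2 - n - 12) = (n + 2)*(n + 3)*(n - 4)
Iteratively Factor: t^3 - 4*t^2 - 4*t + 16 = (t - 2)*(t^2 - 2*t - 8) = (t - 2)*(t + 2)*(t - 4)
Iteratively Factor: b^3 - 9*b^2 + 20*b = (b - 5)*(b^2 - 4*b) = (b - 5)*(b - 4)*(b)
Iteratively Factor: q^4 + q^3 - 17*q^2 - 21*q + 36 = (q + 3)*(q^3 - 2*q^2 - 11*q + 12) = (q - 1)*(q + 3)*(q^2 - q - 12) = (q - 4)*(q - 1)*(q + 3)*(q + 3)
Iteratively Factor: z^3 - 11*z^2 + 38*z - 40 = (z - 4)*(z^2 - 7*z + 10) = (z - 5)*(z - 4)*(z - 2)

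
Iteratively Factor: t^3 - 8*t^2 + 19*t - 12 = (t - 1)*(t^2 - 7*t + 12) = (t - 4)*(t - 1)*(t - 3)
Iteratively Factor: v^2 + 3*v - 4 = (v + 4)*(v - 1)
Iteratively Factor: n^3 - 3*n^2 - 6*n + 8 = (n - 1)*(n^2 - 2*n - 8) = (n - 4)*(n - 1)*(n + 2)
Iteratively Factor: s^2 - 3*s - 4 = (s + 1)*(s - 4)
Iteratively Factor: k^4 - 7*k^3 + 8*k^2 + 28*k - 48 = (k + 2)*(k^3 - 9*k^2 + 26*k - 24) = (k - 2)*(k + 2)*(k^2 - 7*k + 12) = (k - 3)*(k - 2)*(k + 2)*(k - 4)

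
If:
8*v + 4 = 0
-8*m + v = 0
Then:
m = -1/16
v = -1/2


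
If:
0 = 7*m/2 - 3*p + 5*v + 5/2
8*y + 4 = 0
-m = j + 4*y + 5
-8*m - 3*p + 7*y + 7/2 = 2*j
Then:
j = 10*v/19 - 64/19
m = 7/19 - 10*v/19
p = 20*v/19 + 24/19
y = -1/2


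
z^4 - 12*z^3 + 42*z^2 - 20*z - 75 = (z - 5)^2*(z - 3)*(z + 1)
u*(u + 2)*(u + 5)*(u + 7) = u^4 + 14*u^3 + 59*u^2 + 70*u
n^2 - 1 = (n - 1)*(n + 1)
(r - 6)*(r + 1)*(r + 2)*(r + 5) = r^4 + 2*r^3 - 31*r^2 - 92*r - 60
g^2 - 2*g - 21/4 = (g - 7/2)*(g + 3/2)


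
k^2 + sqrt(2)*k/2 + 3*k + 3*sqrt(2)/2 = (k + 3)*(k + sqrt(2)/2)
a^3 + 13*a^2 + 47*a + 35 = (a + 1)*(a + 5)*(a + 7)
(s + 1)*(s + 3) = s^2 + 4*s + 3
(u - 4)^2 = u^2 - 8*u + 16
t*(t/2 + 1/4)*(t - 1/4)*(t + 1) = t^4/2 + 5*t^3/8 + t^2/16 - t/16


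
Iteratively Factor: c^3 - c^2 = (c)*(c^2 - c) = c*(c - 1)*(c)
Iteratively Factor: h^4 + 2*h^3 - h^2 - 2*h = (h + 2)*(h^3 - h) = (h + 1)*(h + 2)*(h^2 - h) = h*(h + 1)*(h + 2)*(h - 1)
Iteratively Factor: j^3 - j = (j + 1)*(j^2 - j) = j*(j + 1)*(j - 1)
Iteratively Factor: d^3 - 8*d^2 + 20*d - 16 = (d - 2)*(d^2 - 6*d + 8) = (d - 2)^2*(d - 4)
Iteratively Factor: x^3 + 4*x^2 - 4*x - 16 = (x + 4)*(x^2 - 4) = (x + 2)*(x + 4)*(x - 2)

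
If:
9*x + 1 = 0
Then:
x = -1/9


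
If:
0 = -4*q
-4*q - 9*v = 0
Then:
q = 0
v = 0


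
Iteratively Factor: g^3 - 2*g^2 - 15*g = (g - 5)*(g^2 + 3*g) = g*(g - 5)*(g + 3)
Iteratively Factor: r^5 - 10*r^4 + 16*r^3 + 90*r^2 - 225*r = (r - 5)*(r^4 - 5*r^3 - 9*r^2 + 45*r) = (r - 5)*(r - 3)*(r^3 - 2*r^2 - 15*r) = (r - 5)^2*(r - 3)*(r^2 + 3*r) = r*(r - 5)^2*(r - 3)*(r + 3)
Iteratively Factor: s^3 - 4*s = (s)*(s^2 - 4) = s*(s + 2)*(s - 2)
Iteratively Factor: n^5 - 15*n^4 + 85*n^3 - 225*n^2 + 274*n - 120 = (n - 3)*(n^4 - 12*n^3 + 49*n^2 - 78*n + 40) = (n - 4)*(n - 3)*(n^3 - 8*n^2 + 17*n - 10) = (n - 4)*(n - 3)*(n - 2)*(n^2 - 6*n + 5) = (n - 5)*(n - 4)*(n - 3)*(n - 2)*(n - 1)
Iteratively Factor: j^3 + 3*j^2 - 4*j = (j)*(j^2 + 3*j - 4) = j*(j - 1)*(j + 4)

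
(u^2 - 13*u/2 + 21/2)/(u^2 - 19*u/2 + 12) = (2*u^2 - 13*u + 21)/(2*u^2 - 19*u + 24)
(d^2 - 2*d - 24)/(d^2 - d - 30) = (d + 4)/(d + 5)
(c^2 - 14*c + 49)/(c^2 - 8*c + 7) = (c - 7)/(c - 1)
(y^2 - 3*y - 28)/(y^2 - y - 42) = (y + 4)/(y + 6)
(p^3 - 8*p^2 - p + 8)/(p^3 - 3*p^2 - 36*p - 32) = (p - 1)/(p + 4)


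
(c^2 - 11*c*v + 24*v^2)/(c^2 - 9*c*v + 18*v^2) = (-c + 8*v)/(-c + 6*v)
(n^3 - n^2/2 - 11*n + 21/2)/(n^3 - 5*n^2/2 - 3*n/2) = (2*n^2 + 5*n - 7)/(n*(2*n + 1))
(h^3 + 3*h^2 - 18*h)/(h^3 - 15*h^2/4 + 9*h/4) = 4*(h + 6)/(4*h - 3)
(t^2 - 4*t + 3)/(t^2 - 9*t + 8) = (t - 3)/(t - 8)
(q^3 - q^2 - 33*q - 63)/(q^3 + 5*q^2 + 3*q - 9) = (q - 7)/(q - 1)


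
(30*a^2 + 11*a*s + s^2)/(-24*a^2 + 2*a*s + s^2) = (5*a + s)/(-4*a + s)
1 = 1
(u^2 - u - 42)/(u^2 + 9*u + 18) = (u - 7)/(u + 3)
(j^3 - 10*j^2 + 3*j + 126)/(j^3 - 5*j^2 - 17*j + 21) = (j - 6)/(j - 1)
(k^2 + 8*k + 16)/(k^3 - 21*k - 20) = (k + 4)/(k^2 - 4*k - 5)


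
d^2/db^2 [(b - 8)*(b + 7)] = 2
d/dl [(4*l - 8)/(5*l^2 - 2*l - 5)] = 4*(-5*l^2 + 20*l - 9)/(25*l^4 - 20*l^3 - 46*l^2 + 20*l + 25)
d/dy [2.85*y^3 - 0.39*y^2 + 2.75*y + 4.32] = 8.55*y^2 - 0.78*y + 2.75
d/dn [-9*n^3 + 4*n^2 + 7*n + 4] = -27*n^2 + 8*n + 7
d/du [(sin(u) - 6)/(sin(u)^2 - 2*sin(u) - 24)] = -cos(u)/(sin(u) + 4)^2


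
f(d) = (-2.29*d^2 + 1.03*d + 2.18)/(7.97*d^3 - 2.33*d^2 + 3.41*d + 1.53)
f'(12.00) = 0.00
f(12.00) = -0.02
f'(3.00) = 0.01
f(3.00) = -0.07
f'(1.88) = -0.03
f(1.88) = -0.08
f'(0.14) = -1.67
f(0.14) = 1.15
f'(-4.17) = 0.01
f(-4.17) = 0.07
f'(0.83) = -0.82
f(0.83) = 0.20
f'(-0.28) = -227.69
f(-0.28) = 7.87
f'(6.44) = 0.01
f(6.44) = -0.04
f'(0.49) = -1.48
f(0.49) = 0.60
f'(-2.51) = 0.03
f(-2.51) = 0.10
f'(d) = (1.03 - 4.58*d)/(7.97*d^3 - 2.33*d^2 + 3.41*d + 1.53) + (-23.91*d^2 + 4.66*d - 3.41)*(-2.29*d^2 + 1.03*d + 2.18)/(7.97*d^3 - 2.33*d^2 + 3.41*d + 1.53)^2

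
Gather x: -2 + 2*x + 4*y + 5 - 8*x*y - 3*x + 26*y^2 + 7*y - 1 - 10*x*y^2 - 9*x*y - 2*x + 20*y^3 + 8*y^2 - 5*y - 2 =x*(-10*y^2 - 17*y - 3) + 20*y^3 + 34*y^2 + 6*y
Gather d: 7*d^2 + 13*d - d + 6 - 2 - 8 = 7*d^2 + 12*d - 4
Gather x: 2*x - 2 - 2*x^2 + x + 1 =-2*x^2 + 3*x - 1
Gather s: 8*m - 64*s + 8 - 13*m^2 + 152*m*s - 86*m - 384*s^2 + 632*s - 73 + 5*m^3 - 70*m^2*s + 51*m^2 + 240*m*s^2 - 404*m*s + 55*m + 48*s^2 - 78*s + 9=5*m^3 + 38*m^2 - 23*m + s^2*(240*m - 336) + s*(-70*m^2 - 252*m + 490) - 56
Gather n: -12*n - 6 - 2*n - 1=-14*n - 7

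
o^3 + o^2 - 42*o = o*(o - 6)*(o + 7)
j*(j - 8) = j^2 - 8*j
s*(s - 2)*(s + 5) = s^3 + 3*s^2 - 10*s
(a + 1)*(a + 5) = a^2 + 6*a + 5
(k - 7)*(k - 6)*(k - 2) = k^3 - 15*k^2 + 68*k - 84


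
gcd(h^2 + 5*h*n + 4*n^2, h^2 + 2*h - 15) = 1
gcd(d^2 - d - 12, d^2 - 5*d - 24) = d + 3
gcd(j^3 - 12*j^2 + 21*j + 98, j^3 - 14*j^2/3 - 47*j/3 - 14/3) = j^2 - 5*j - 14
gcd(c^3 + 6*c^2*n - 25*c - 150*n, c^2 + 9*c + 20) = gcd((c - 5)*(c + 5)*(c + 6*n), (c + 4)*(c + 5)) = c + 5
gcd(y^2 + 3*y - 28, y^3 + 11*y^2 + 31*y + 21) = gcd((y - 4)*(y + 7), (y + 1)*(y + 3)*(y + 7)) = y + 7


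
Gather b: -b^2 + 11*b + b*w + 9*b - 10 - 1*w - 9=-b^2 + b*(w + 20) - w - 19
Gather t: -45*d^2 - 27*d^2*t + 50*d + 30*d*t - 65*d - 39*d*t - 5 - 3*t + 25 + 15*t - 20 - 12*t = -45*d^2 - 15*d + t*(-27*d^2 - 9*d)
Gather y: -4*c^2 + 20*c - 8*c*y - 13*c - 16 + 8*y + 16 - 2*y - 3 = -4*c^2 + 7*c + y*(6 - 8*c) - 3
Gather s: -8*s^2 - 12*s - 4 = -8*s^2 - 12*s - 4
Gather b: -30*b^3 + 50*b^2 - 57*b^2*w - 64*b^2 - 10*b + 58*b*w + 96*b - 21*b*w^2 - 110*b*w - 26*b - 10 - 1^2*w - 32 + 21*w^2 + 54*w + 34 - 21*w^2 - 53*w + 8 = -30*b^3 + b^2*(-57*w - 14) + b*(-21*w^2 - 52*w + 60)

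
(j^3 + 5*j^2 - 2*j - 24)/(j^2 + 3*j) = j + 2 - 8/j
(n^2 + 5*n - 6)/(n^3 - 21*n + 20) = (n + 6)/(n^2 + n - 20)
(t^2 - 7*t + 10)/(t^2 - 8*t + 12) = (t - 5)/(t - 6)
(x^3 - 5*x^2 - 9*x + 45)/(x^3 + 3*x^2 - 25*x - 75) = (x - 3)/(x + 5)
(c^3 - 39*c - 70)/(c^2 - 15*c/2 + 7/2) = 2*(c^2 + 7*c + 10)/(2*c - 1)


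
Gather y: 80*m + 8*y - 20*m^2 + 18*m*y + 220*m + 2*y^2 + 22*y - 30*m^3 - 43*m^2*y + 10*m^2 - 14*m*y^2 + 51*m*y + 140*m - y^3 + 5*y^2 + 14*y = -30*m^3 - 10*m^2 + 440*m - y^3 + y^2*(7 - 14*m) + y*(-43*m^2 + 69*m + 44)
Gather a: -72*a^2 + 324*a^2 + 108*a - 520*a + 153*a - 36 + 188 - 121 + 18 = 252*a^2 - 259*a + 49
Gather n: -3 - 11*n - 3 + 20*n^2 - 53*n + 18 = 20*n^2 - 64*n + 12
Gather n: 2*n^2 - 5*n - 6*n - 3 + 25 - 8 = 2*n^2 - 11*n + 14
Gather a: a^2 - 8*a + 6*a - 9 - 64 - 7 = a^2 - 2*a - 80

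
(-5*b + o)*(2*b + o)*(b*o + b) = -10*b^3*o - 10*b^3 - 3*b^2*o^2 - 3*b^2*o + b*o^3 + b*o^2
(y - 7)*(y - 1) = y^2 - 8*y + 7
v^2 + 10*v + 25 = (v + 5)^2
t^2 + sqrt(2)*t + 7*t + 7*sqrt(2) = (t + 7)*(t + sqrt(2))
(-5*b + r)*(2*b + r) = -10*b^2 - 3*b*r + r^2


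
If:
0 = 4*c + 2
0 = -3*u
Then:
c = -1/2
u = 0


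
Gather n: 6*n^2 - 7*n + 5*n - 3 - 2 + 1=6*n^2 - 2*n - 4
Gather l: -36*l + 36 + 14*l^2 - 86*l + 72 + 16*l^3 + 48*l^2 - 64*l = 16*l^3 + 62*l^2 - 186*l + 108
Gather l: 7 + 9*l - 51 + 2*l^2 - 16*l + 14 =2*l^2 - 7*l - 30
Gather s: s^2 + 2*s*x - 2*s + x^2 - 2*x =s^2 + s*(2*x - 2) + x^2 - 2*x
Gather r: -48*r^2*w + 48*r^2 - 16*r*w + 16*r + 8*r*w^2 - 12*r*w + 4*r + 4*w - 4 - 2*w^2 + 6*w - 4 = r^2*(48 - 48*w) + r*(8*w^2 - 28*w + 20) - 2*w^2 + 10*w - 8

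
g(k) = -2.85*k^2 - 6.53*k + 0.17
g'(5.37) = -37.14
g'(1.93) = -17.53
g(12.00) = -488.59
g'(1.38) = -14.40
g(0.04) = -0.10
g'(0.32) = -8.35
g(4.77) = -95.82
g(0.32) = -2.21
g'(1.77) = -16.62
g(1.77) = -20.32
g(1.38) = -14.27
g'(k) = -5.7*k - 6.53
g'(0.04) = -6.76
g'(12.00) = -74.93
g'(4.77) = -33.72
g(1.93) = -23.05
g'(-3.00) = 10.57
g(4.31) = -80.92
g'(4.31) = -31.10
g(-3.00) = -5.89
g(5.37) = -117.08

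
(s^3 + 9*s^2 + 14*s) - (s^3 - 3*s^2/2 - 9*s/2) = 21*s^2/2 + 37*s/2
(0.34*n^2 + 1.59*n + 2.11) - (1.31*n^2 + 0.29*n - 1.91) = -0.97*n^2 + 1.3*n + 4.02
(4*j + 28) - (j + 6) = 3*j + 22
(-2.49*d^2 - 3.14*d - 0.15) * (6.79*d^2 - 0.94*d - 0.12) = -16.9071*d^4 - 18.98*d^3 + 2.2319*d^2 + 0.5178*d + 0.018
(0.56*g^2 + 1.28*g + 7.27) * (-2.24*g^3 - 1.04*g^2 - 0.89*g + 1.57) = -1.2544*g^5 - 3.4496*g^4 - 18.1144*g^3 - 7.8208*g^2 - 4.4607*g + 11.4139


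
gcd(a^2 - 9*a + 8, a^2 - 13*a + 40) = a - 8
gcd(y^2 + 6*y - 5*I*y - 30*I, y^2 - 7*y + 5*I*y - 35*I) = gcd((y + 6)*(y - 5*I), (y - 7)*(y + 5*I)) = 1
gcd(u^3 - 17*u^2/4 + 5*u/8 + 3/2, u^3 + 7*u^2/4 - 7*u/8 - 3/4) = u^2 - u/4 - 3/8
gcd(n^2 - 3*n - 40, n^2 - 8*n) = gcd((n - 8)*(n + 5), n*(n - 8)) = n - 8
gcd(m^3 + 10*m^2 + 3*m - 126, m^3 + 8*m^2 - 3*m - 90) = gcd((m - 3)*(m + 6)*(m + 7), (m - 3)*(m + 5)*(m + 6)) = m^2 + 3*m - 18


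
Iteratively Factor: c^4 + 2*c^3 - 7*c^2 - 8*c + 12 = (c - 1)*(c^3 + 3*c^2 - 4*c - 12) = (c - 1)*(c + 2)*(c^2 + c - 6) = (c - 1)*(c + 2)*(c + 3)*(c - 2)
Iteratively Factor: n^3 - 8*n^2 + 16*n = (n)*(n^2 - 8*n + 16) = n*(n - 4)*(n - 4)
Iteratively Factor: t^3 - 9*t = (t - 3)*(t^2 + 3*t) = (t - 3)*(t + 3)*(t)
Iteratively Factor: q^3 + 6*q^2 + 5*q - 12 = (q + 4)*(q^2 + 2*q - 3) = (q + 3)*(q + 4)*(q - 1)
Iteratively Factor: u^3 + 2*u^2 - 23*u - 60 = (u + 3)*(u^2 - u - 20) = (u + 3)*(u + 4)*(u - 5)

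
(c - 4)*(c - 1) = c^2 - 5*c + 4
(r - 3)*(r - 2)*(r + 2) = r^3 - 3*r^2 - 4*r + 12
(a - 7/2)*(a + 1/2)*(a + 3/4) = a^3 - 9*a^2/4 - 4*a - 21/16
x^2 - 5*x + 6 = (x - 3)*(x - 2)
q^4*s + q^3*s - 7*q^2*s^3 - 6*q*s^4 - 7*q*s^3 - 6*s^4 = (q - 3*s)*(q + s)*(q + 2*s)*(q*s + s)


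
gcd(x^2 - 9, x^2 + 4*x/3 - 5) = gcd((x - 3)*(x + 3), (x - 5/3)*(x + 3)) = x + 3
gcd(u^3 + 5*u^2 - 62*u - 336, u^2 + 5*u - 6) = u + 6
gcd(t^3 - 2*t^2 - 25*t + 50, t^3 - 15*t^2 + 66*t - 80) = t^2 - 7*t + 10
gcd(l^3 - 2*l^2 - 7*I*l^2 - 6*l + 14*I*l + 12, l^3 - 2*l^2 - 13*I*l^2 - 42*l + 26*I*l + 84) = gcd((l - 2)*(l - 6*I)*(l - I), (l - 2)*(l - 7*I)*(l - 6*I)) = l^2 + l*(-2 - 6*I) + 12*I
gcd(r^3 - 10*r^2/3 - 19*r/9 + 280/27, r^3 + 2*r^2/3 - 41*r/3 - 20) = r + 5/3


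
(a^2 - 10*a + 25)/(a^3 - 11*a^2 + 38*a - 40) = (a - 5)/(a^2 - 6*a + 8)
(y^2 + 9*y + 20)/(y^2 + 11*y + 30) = (y + 4)/(y + 6)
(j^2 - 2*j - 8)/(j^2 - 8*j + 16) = (j + 2)/(j - 4)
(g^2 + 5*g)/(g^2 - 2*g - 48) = g*(g + 5)/(g^2 - 2*g - 48)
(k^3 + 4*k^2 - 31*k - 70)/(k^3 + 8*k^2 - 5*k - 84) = (k^2 - 3*k - 10)/(k^2 + k - 12)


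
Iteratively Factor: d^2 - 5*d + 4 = (d - 1)*(d - 4)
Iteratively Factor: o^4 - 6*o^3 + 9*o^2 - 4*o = (o - 4)*(o^3 - 2*o^2 + o) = o*(o - 4)*(o^2 - 2*o + 1) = o*(o - 4)*(o - 1)*(o - 1)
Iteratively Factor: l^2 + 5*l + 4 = (l + 4)*(l + 1)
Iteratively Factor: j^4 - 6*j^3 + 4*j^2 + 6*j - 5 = (j - 1)*(j^3 - 5*j^2 - j + 5) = (j - 5)*(j - 1)*(j^2 - 1) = (j - 5)*(j - 1)*(j + 1)*(j - 1)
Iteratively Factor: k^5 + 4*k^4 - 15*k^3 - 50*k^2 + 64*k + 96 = (k + 1)*(k^4 + 3*k^3 - 18*k^2 - 32*k + 96) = (k + 1)*(k + 4)*(k^3 - k^2 - 14*k + 24) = (k + 1)*(k + 4)^2*(k^2 - 5*k + 6) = (k - 3)*(k + 1)*(k + 4)^2*(k - 2)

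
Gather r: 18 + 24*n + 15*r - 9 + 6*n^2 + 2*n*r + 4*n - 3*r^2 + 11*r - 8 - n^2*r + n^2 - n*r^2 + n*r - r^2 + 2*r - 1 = 7*n^2 + 28*n + r^2*(-n - 4) + r*(-n^2 + 3*n + 28)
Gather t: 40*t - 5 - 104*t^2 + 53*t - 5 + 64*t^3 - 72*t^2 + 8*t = 64*t^3 - 176*t^2 + 101*t - 10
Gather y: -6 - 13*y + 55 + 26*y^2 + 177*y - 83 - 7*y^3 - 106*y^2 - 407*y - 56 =-7*y^3 - 80*y^2 - 243*y - 90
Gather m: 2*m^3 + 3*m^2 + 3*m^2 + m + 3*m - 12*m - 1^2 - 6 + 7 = 2*m^3 + 6*m^2 - 8*m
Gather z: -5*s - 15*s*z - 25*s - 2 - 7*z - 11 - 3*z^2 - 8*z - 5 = -30*s - 3*z^2 + z*(-15*s - 15) - 18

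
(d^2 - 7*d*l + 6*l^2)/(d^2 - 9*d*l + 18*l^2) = (d - l)/(d - 3*l)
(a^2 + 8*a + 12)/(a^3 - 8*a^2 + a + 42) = (a + 6)/(a^2 - 10*a + 21)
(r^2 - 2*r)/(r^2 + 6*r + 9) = r*(r - 2)/(r^2 + 6*r + 9)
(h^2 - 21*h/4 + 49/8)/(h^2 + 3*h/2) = (8*h^2 - 42*h + 49)/(4*h*(2*h + 3))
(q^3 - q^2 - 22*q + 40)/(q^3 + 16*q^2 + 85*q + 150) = (q^2 - 6*q + 8)/(q^2 + 11*q + 30)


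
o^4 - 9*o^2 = o^2*(o - 3)*(o + 3)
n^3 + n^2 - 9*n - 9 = (n - 3)*(n + 1)*(n + 3)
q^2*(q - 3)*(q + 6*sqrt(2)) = q^4 - 3*q^3 + 6*sqrt(2)*q^3 - 18*sqrt(2)*q^2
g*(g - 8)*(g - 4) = g^3 - 12*g^2 + 32*g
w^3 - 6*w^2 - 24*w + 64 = (w - 8)*(w - 2)*(w + 4)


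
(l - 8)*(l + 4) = l^2 - 4*l - 32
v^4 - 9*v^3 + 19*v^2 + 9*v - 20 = (v - 5)*(v - 4)*(v - 1)*(v + 1)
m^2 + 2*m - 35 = (m - 5)*(m + 7)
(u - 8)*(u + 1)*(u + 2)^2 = u^4 - 3*u^3 - 32*u^2 - 60*u - 32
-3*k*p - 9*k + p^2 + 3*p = (-3*k + p)*(p + 3)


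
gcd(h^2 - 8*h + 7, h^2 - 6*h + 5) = h - 1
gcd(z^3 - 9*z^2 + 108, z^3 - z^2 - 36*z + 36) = z - 6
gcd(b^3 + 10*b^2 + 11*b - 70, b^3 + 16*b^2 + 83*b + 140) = b^2 + 12*b + 35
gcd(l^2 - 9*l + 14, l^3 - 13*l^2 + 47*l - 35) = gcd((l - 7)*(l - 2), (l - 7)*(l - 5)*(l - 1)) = l - 7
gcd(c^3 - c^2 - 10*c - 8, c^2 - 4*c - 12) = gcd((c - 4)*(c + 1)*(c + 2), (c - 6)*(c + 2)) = c + 2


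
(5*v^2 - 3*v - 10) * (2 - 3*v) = -15*v^3 + 19*v^2 + 24*v - 20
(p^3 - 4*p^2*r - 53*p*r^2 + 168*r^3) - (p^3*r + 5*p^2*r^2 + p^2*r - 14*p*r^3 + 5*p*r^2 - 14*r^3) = -p^3*r + p^3 - 5*p^2*r^2 - 5*p^2*r + 14*p*r^3 - 58*p*r^2 + 182*r^3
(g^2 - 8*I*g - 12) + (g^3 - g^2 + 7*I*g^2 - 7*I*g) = g^3 + 7*I*g^2 - 15*I*g - 12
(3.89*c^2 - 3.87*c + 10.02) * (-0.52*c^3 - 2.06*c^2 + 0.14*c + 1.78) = -2.0228*c^5 - 6.001*c^4 + 3.3064*c^3 - 14.2588*c^2 - 5.4858*c + 17.8356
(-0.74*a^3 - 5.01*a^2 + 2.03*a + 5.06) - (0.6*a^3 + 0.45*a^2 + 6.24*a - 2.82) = -1.34*a^3 - 5.46*a^2 - 4.21*a + 7.88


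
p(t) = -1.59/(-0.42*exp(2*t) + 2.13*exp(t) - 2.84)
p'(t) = -1.59*(0.84*exp(2*t) - 2.13*exp(t))/(-0.42*exp(2*t) + 2.13*exp(t) - 2.84)^2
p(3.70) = 0.00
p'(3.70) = -0.01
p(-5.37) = 0.56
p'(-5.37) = 0.00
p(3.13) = 0.01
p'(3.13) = -0.02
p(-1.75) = 0.64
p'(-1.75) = 0.09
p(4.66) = 0.00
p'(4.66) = -0.00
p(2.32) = 0.06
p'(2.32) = -0.17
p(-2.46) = 0.60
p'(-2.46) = 0.04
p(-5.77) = 0.56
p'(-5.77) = 0.00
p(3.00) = 0.01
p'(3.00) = -0.03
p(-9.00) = 0.56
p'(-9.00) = 0.00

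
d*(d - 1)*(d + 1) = d^3 - d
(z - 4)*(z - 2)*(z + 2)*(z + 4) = z^4 - 20*z^2 + 64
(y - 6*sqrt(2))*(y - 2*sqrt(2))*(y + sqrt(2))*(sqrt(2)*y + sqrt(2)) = sqrt(2)*y^4 - 14*y^3 + sqrt(2)*y^3 - 14*y^2 + 8*sqrt(2)*y^2 + 8*sqrt(2)*y + 48*y + 48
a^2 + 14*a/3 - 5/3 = (a - 1/3)*(a + 5)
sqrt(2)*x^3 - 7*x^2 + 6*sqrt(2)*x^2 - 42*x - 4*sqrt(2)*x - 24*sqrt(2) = (x + 6)*(x - 4*sqrt(2))*(sqrt(2)*x + 1)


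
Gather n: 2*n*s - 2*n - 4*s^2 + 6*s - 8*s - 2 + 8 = n*(2*s - 2) - 4*s^2 - 2*s + 6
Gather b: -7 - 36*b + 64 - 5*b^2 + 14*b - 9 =-5*b^2 - 22*b + 48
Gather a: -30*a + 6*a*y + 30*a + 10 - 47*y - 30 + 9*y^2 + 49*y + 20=6*a*y + 9*y^2 + 2*y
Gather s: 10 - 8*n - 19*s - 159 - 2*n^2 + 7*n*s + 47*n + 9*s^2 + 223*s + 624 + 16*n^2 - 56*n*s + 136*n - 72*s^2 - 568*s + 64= 14*n^2 + 175*n - 63*s^2 + s*(-49*n - 364) + 539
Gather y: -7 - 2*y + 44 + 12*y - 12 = 10*y + 25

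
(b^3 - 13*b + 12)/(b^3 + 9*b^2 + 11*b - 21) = (b^2 + b - 12)/(b^2 + 10*b + 21)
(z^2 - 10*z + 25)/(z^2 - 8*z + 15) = (z - 5)/(z - 3)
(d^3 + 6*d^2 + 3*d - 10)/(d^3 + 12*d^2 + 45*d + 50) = (d - 1)/(d + 5)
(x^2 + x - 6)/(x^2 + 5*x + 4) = (x^2 + x - 6)/(x^2 + 5*x + 4)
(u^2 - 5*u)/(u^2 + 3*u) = (u - 5)/(u + 3)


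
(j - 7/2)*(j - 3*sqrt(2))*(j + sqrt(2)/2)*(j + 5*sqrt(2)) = j^4 - 7*j^3/2 + 5*sqrt(2)*j^3/2 - 28*j^2 - 35*sqrt(2)*j^2/4 - 15*sqrt(2)*j + 98*j + 105*sqrt(2)/2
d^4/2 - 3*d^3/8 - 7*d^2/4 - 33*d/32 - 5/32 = (d/2 + 1/2)*(d - 5/2)*(d + 1/4)*(d + 1/2)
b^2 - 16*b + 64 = (b - 8)^2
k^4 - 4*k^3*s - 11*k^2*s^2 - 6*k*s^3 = k*(k - 6*s)*(k + s)^2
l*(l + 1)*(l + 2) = l^3 + 3*l^2 + 2*l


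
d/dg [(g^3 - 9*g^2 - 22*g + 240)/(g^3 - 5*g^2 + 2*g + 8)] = 4*(g^4 + 12*g^3 - 206*g^2 + 564*g - 164)/(g^6 - 10*g^5 + 29*g^4 - 4*g^3 - 76*g^2 + 32*g + 64)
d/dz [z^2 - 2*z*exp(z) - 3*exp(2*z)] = -2*z*exp(z) + 2*z - 6*exp(2*z) - 2*exp(z)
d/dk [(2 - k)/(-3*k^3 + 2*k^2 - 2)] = (3*k^3 - 2*k^2 - k*(k - 2)*(9*k - 4) + 2)/(3*k^3 - 2*k^2 + 2)^2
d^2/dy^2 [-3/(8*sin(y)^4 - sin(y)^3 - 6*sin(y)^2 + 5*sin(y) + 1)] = 3*(1024*sin(y)^8 - 184*sin(y)^7 - 1847*sin(y)^6 + 266*sin(y)^5 + 858*sin(y)^4 - 337*sin(y)^3 - 41*sin(y)^2 + 169*sin(y) - 62)/(8*sin(y)^4 - sin(y)^3 - 6*sin(y)^2 + 5*sin(y) + 1)^3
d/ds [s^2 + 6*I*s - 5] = 2*s + 6*I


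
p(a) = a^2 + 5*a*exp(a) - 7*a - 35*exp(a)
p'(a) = 5*a*exp(a) + 2*a - 30*exp(a) - 7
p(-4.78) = 55.81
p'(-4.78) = -17.01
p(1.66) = -149.29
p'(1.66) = -117.81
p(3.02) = -419.80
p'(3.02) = -306.28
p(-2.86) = 25.38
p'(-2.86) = -15.26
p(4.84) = -1376.32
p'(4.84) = -730.84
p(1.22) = -104.94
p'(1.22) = -85.51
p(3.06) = -432.21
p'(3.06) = -314.40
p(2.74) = -341.55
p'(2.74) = -253.96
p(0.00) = -35.00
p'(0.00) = -37.00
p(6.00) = -2023.14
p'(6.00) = 5.00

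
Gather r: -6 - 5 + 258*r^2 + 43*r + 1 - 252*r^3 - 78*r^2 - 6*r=-252*r^3 + 180*r^2 + 37*r - 10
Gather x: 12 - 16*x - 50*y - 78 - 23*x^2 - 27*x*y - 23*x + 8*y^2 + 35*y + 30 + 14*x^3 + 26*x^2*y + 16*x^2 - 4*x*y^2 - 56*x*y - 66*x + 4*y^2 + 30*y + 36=14*x^3 + x^2*(26*y - 7) + x*(-4*y^2 - 83*y - 105) + 12*y^2 + 15*y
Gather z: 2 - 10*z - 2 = -10*z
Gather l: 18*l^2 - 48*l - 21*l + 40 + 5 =18*l^2 - 69*l + 45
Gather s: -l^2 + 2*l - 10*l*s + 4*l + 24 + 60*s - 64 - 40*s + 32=-l^2 + 6*l + s*(20 - 10*l) - 8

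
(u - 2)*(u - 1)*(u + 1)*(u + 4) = u^4 + 2*u^3 - 9*u^2 - 2*u + 8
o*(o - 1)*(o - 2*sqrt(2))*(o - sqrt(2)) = o^4 - 3*sqrt(2)*o^3 - o^3 + 4*o^2 + 3*sqrt(2)*o^2 - 4*o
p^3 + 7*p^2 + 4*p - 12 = (p - 1)*(p + 2)*(p + 6)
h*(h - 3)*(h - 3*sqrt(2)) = h^3 - 3*sqrt(2)*h^2 - 3*h^2 + 9*sqrt(2)*h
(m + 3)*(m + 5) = m^2 + 8*m + 15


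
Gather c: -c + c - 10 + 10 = 0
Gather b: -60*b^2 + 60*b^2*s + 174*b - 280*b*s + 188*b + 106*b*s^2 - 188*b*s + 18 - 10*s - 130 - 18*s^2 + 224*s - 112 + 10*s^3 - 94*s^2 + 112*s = b^2*(60*s - 60) + b*(106*s^2 - 468*s + 362) + 10*s^3 - 112*s^2 + 326*s - 224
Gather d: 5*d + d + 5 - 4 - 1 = 6*d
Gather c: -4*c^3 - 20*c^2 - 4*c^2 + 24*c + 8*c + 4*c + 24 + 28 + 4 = -4*c^3 - 24*c^2 + 36*c + 56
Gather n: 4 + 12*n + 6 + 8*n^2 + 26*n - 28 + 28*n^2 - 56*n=36*n^2 - 18*n - 18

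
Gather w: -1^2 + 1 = 0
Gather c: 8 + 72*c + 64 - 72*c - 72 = 0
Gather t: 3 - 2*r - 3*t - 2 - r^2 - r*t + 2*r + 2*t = -r^2 + t*(-r - 1) + 1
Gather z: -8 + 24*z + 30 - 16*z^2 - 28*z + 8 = -16*z^2 - 4*z + 30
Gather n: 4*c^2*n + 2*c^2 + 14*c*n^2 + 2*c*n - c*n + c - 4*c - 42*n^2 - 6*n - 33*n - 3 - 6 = 2*c^2 - 3*c + n^2*(14*c - 42) + n*(4*c^2 + c - 39) - 9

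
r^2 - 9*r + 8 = (r - 8)*(r - 1)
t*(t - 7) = t^2 - 7*t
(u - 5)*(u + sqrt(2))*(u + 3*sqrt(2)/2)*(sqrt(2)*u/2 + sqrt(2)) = sqrt(2)*u^4/2 - 3*sqrt(2)*u^3/2 + 5*u^3/2 - 15*u^2/2 - 7*sqrt(2)*u^2/2 - 25*u - 9*sqrt(2)*u/2 - 15*sqrt(2)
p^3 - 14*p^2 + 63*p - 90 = (p - 6)*(p - 5)*(p - 3)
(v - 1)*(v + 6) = v^2 + 5*v - 6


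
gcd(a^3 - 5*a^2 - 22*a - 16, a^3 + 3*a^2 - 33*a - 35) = a + 1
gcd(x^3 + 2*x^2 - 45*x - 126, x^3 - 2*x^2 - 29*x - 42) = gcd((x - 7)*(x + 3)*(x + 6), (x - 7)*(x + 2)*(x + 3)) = x^2 - 4*x - 21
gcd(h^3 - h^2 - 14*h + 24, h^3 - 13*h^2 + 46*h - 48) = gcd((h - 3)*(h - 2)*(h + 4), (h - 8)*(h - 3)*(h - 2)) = h^2 - 5*h + 6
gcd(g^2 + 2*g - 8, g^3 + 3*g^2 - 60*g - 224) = g + 4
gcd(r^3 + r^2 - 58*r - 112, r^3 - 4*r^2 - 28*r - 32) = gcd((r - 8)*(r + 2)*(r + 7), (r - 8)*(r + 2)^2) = r^2 - 6*r - 16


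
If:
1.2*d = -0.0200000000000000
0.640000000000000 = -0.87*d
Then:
No Solution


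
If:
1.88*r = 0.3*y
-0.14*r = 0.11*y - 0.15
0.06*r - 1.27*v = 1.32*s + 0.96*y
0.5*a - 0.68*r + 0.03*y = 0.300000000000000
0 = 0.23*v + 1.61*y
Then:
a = 0.78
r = 0.18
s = 6.82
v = -7.93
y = 1.13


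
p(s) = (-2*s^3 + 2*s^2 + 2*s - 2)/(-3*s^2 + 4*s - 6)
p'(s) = (6*s - 4)*(-2*s^3 + 2*s^2 + 2*s - 2)/(-3*s^2 + 4*s - 6)^2 + (-6*s^2 + 4*s + 2)/(-3*s^2 + 4*s - 6) = 2*(3*s^4 - 8*s^3 + 25*s^2 - 18*s - 2)/(9*s^4 - 24*s^3 + 52*s^2 - 48*s + 36)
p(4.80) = 3.00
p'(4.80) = 0.76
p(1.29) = 0.07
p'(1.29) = 0.44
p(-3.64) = -1.88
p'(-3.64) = 0.72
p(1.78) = 0.40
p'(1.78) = 0.86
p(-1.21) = -0.13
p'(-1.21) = 0.66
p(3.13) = 1.64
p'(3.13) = 0.88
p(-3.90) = -2.07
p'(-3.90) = 0.72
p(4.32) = 2.62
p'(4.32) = 0.79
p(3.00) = 1.52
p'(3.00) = 0.89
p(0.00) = 0.33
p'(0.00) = -0.11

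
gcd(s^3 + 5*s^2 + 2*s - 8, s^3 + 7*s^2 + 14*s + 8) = s^2 + 6*s + 8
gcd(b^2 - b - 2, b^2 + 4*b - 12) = b - 2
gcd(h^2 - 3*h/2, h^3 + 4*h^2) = h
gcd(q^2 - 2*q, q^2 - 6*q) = q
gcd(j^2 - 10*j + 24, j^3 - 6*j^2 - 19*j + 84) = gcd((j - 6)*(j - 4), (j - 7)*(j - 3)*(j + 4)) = 1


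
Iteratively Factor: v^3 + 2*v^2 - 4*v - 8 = (v - 2)*(v^2 + 4*v + 4) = (v - 2)*(v + 2)*(v + 2)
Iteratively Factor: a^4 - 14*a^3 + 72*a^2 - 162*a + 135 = (a - 3)*(a^3 - 11*a^2 + 39*a - 45) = (a - 3)^2*(a^2 - 8*a + 15) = (a - 5)*(a - 3)^2*(a - 3)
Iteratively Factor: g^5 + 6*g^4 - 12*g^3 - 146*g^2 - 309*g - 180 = (g + 4)*(g^4 + 2*g^3 - 20*g^2 - 66*g - 45) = (g + 3)*(g + 4)*(g^3 - g^2 - 17*g - 15) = (g + 1)*(g + 3)*(g + 4)*(g^2 - 2*g - 15) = (g - 5)*(g + 1)*(g + 3)*(g + 4)*(g + 3)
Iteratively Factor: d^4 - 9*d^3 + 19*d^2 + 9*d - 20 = (d + 1)*(d^3 - 10*d^2 + 29*d - 20) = (d - 1)*(d + 1)*(d^2 - 9*d + 20) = (d - 5)*(d - 1)*(d + 1)*(d - 4)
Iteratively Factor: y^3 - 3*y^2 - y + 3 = (y - 1)*(y^2 - 2*y - 3) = (y - 1)*(y + 1)*(y - 3)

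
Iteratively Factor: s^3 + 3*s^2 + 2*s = (s + 2)*(s^2 + s) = s*(s + 2)*(s + 1)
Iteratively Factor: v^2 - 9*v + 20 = (v - 4)*(v - 5)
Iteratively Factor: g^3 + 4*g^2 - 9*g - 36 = (g + 4)*(g^2 - 9) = (g - 3)*(g + 4)*(g + 3)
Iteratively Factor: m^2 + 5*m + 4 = (m + 1)*(m + 4)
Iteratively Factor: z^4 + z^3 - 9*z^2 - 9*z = (z - 3)*(z^3 + 4*z^2 + 3*z) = z*(z - 3)*(z^2 + 4*z + 3) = z*(z - 3)*(z + 3)*(z + 1)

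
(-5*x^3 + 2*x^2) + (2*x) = -5*x^3 + 2*x^2 + 2*x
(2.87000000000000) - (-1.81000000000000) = 4.68000000000000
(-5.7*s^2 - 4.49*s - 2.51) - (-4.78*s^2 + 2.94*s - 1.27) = -0.92*s^2 - 7.43*s - 1.24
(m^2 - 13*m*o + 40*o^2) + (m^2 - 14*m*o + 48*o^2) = 2*m^2 - 27*m*o + 88*o^2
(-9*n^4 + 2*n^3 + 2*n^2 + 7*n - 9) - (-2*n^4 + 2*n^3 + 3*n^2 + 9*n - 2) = -7*n^4 - n^2 - 2*n - 7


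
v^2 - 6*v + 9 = (v - 3)^2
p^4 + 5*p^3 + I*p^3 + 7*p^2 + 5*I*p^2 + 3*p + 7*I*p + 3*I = (p + 1)^2*(p + 3)*(p + I)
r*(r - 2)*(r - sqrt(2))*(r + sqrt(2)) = r^4 - 2*r^3 - 2*r^2 + 4*r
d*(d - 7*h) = d^2 - 7*d*h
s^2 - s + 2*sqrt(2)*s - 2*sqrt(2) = (s - 1)*(s + 2*sqrt(2))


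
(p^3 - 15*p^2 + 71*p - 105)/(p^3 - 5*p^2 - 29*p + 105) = (p - 5)/(p + 5)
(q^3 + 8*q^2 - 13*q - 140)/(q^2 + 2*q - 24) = (q^2 + 12*q + 35)/(q + 6)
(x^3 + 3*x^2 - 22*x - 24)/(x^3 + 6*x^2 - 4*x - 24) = (x^2 - 3*x - 4)/(x^2 - 4)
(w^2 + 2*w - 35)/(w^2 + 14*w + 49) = (w - 5)/(w + 7)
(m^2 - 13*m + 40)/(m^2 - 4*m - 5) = (m - 8)/(m + 1)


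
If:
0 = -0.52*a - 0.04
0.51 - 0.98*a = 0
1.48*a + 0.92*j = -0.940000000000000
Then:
No Solution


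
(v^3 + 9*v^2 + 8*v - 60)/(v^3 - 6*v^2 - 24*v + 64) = (v^2 + 11*v + 30)/(v^2 - 4*v - 32)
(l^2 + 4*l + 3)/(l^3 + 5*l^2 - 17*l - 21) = (l + 3)/(l^2 + 4*l - 21)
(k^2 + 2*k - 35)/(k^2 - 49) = (k - 5)/(k - 7)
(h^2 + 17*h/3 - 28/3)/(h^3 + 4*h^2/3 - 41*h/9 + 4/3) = 3*(h + 7)/(3*h^2 + 8*h - 3)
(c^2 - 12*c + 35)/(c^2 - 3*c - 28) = (c - 5)/(c + 4)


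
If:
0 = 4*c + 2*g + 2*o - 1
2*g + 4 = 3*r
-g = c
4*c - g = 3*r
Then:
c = 4/7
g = -4/7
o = -1/14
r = 20/21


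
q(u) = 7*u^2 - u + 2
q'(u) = 14*u - 1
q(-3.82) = 107.97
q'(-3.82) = -54.48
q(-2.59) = 51.55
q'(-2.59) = -37.26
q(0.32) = 2.40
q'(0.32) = 3.48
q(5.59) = 215.15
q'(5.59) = 77.26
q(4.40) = 133.12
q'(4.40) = 60.60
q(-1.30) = 15.13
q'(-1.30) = -19.20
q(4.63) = 147.43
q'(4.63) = 63.82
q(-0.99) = 9.85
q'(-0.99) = -14.86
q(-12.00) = 1022.00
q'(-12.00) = -169.00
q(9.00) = 560.00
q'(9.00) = 125.00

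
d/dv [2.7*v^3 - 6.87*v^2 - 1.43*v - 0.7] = 8.1*v^2 - 13.74*v - 1.43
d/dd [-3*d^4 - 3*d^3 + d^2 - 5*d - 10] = -12*d^3 - 9*d^2 + 2*d - 5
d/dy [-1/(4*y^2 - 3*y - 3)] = (8*y - 3)/(-4*y^2 + 3*y + 3)^2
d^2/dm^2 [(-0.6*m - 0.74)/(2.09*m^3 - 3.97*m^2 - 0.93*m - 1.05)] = (-15.72516*m^5 - 8.918448*m^4 + 76.994512*m^3 - 77.148768*m^2 - 11.129904*m + 6.061128)/(9.129329*m^9 - 52.024071*m^8 + 86.633844*m^7 - 30.031354*m^6 + 13.723002*m^5 - 47.702484*m^4 - 17.151912*m^3 - 15.85521*m^2 - 3.075975*m - 1.157625)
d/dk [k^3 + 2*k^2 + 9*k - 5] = 3*k^2 + 4*k + 9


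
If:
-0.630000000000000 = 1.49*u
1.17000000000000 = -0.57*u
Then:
No Solution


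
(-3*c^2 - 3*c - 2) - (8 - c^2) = -2*c^2 - 3*c - 10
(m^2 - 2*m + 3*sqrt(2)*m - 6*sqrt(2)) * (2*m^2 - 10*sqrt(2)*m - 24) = 2*m^4 - 4*sqrt(2)*m^3 - 4*m^3 - 84*m^2 + 8*sqrt(2)*m^2 - 72*sqrt(2)*m + 168*m + 144*sqrt(2)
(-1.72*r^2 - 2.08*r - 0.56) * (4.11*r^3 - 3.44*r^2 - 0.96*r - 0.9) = -7.0692*r^5 - 2.632*r^4 + 6.5048*r^3 + 5.4712*r^2 + 2.4096*r + 0.504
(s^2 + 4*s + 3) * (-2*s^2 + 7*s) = -2*s^4 - s^3 + 22*s^2 + 21*s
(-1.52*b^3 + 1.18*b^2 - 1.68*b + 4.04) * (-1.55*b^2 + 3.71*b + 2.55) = 2.356*b^5 - 7.4682*b^4 + 3.1058*b^3 - 9.4858*b^2 + 10.7044*b + 10.302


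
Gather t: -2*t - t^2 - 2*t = -t^2 - 4*t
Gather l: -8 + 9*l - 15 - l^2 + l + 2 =-l^2 + 10*l - 21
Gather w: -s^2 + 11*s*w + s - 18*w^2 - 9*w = -s^2 + s - 18*w^2 + w*(11*s - 9)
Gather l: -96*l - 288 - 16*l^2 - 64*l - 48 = -16*l^2 - 160*l - 336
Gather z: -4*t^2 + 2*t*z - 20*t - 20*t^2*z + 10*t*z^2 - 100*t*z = -4*t^2 + 10*t*z^2 - 20*t + z*(-20*t^2 - 98*t)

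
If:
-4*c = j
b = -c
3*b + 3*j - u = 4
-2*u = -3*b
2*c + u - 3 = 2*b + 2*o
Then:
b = 8/27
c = -8/27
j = 32/27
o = -101/54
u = 4/9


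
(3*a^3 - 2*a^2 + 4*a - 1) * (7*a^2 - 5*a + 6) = 21*a^5 - 29*a^4 + 56*a^3 - 39*a^2 + 29*a - 6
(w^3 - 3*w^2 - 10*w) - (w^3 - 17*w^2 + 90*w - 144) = 14*w^2 - 100*w + 144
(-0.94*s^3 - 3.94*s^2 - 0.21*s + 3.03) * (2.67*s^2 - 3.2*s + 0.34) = -2.5098*s^5 - 7.5118*s^4 + 11.7277*s^3 + 7.4225*s^2 - 9.7674*s + 1.0302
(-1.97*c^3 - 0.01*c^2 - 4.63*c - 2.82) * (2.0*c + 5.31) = -3.94*c^4 - 10.4807*c^3 - 9.3131*c^2 - 30.2253*c - 14.9742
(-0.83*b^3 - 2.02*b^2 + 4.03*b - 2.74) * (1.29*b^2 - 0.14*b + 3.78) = -1.0707*b^5 - 2.4896*b^4 + 2.3441*b^3 - 11.7344*b^2 + 15.617*b - 10.3572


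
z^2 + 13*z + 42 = (z + 6)*(z + 7)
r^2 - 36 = (r - 6)*(r + 6)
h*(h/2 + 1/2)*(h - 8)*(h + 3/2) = h^4/2 - 11*h^3/4 - 37*h^2/4 - 6*h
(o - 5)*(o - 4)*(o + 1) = o^3 - 8*o^2 + 11*o + 20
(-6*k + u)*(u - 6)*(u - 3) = -6*k*u^2 + 54*k*u - 108*k + u^3 - 9*u^2 + 18*u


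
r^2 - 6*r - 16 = (r - 8)*(r + 2)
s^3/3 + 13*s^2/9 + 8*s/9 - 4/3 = (s/3 + 1)*(s - 2/3)*(s + 2)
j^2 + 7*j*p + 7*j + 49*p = (j + 7)*(j + 7*p)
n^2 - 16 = (n - 4)*(n + 4)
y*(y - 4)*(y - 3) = y^3 - 7*y^2 + 12*y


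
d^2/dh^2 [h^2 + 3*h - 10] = 2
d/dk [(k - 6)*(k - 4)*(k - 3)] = 3*k^2 - 26*k + 54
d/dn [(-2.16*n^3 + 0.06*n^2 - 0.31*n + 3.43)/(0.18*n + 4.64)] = (-0.7776*n^3 - 30.0564*n^2 + 0.5568*n - 2.0558)/(0.0324*n^2 + 1.6704*n + 21.5296)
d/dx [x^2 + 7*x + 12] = 2*x + 7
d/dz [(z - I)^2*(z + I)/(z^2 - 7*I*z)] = (z^4 - 14*I*z^3 - 8*z^2 + 2*I*z + 7)/(z^2*(z^2 - 14*I*z - 49))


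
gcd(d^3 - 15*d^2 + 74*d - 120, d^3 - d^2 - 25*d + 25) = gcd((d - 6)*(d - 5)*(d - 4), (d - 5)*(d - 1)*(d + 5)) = d - 5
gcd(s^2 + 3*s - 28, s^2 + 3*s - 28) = s^2 + 3*s - 28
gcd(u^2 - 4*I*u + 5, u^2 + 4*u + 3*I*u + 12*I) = 1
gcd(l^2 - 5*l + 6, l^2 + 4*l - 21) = l - 3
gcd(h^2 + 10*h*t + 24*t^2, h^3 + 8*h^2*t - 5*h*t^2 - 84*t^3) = h + 4*t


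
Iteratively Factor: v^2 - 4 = (v - 2)*(v + 2)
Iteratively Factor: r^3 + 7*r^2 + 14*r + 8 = (r + 2)*(r^2 + 5*r + 4) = (r + 2)*(r + 4)*(r + 1)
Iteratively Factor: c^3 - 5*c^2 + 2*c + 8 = (c - 4)*(c^2 - c - 2) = (c - 4)*(c + 1)*(c - 2)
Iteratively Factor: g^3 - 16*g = (g + 4)*(g^2 - 4*g) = g*(g + 4)*(g - 4)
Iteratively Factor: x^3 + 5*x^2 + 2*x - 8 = (x + 4)*(x^2 + x - 2) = (x - 1)*(x + 4)*(x + 2)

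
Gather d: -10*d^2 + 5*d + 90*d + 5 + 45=-10*d^2 + 95*d + 50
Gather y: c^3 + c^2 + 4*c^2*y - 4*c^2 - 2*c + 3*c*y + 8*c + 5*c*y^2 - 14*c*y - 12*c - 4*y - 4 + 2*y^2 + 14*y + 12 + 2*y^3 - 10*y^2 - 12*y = c^3 - 3*c^2 - 6*c + 2*y^3 + y^2*(5*c - 8) + y*(4*c^2 - 11*c - 2) + 8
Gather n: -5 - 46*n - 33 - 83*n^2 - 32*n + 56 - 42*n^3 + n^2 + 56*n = -42*n^3 - 82*n^2 - 22*n + 18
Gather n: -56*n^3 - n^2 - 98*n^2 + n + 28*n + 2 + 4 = -56*n^3 - 99*n^2 + 29*n + 6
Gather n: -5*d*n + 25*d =-5*d*n + 25*d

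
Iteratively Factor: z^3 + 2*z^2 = (z + 2)*(z^2) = z*(z + 2)*(z)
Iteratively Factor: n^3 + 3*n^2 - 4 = (n - 1)*(n^2 + 4*n + 4) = (n - 1)*(n + 2)*(n + 2)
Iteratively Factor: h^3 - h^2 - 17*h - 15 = (h + 3)*(h^2 - 4*h - 5) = (h + 1)*(h + 3)*(h - 5)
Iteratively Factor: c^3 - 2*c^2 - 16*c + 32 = (c - 4)*(c^2 + 2*c - 8) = (c - 4)*(c - 2)*(c + 4)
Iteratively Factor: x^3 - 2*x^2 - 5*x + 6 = (x - 3)*(x^2 + x - 2) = (x - 3)*(x - 1)*(x + 2)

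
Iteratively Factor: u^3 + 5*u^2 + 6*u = (u)*(u^2 + 5*u + 6) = u*(u + 3)*(u + 2)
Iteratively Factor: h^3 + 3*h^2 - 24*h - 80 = (h + 4)*(h^2 - h - 20) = (h - 5)*(h + 4)*(h + 4)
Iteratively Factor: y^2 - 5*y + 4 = (y - 4)*(y - 1)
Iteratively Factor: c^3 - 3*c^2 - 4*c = (c - 4)*(c^2 + c) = (c - 4)*(c + 1)*(c)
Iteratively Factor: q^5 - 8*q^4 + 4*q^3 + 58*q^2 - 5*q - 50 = (q + 1)*(q^4 - 9*q^3 + 13*q^2 + 45*q - 50) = (q - 5)*(q + 1)*(q^3 - 4*q^2 - 7*q + 10) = (q - 5)*(q + 1)*(q + 2)*(q^2 - 6*q + 5) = (q - 5)*(q - 1)*(q + 1)*(q + 2)*(q - 5)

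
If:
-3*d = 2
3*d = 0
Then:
No Solution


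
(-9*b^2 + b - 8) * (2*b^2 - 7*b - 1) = -18*b^4 + 65*b^3 - 14*b^2 + 55*b + 8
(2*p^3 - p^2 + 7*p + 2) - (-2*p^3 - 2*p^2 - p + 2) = 4*p^3 + p^2 + 8*p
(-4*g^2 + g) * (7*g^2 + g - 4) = -28*g^4 + 3*g^3 + 17*g^2 - 4*g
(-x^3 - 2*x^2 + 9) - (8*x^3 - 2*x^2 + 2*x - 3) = -9*x^3 - 2*x + 12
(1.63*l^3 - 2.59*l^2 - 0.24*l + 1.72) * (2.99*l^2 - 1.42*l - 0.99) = 4.8737*l^5 - 10.0587*l^4 + 1.3465*l^3 + 8.0477*l^2 - 2.2048*l - 1.7028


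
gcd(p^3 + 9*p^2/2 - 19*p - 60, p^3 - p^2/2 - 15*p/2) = p + 5/2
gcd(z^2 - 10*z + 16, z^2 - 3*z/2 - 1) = z - 2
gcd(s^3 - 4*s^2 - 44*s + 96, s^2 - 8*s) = s - 8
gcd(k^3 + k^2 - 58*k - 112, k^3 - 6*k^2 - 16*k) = k^2 - 6*k - 16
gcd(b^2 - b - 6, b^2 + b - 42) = 1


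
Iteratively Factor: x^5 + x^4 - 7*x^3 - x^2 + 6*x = (x + 3)*(x^4 - 2*x^3 - x^2 + 2*x) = x*(x + 3)*(x^3 - 2*x^2 - x + 2) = x*(x + 1)*(x + 3)*(x^2 - 3*x + 2) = x*(x - 2)*(x + 1)*(x + 3)*(x - 1)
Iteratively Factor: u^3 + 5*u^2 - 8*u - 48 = (u + 4)*(u^2 + u - 12) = (u + 4)^2*(u - 3)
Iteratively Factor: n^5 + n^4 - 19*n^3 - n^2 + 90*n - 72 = (n + 3)*(n^4 - 2*n^3 - 13*n^2 + 38*n - 24) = (n - 1)*(n + 3)*(n^3 - n^2 - 14*n + 24) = (n - 3)*(n - 1)*(n + 3)*(n^2 + 2*n - 8) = (n - 3)*(n - 1)*(n + 3)*(n + 4)*(n - 2)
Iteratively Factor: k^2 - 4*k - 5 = (k + 1)*(k - 5)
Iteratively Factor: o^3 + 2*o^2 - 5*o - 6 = (o + 1)*(o^2 + o - 6) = (o - 2)*(o + 1)*(o + 3)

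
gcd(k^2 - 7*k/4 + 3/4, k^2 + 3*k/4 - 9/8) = k - 3/4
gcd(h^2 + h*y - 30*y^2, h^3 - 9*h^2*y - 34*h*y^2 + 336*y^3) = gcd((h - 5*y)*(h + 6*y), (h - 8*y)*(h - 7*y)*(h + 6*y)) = h + 6*y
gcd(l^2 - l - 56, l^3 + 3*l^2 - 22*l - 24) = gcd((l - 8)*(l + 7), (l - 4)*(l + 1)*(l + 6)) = 1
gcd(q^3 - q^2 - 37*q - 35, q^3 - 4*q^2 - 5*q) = q + 1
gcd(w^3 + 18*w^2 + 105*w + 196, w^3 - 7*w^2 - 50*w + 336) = w + 7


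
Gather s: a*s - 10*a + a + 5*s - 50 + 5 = -9*a + s*(a + 5) - 45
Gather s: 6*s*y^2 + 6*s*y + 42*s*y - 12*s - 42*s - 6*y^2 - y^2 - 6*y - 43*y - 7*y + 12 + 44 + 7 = s*(6*y^2 + 48*y - 54) - 7*y^2 - 56*y + 63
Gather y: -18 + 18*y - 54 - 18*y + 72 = 0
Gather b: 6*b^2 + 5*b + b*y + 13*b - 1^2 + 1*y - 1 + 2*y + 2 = 6*b^2 + b*(y + 18) + 3*y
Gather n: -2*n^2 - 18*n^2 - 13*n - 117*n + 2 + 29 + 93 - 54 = -20*n^2 - 130*n + 70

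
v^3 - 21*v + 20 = (v - 4)*(v - 1)*(v + 5)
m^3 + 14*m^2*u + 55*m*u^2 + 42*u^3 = (m + u)*(m + 6*u)*(m + 7*u)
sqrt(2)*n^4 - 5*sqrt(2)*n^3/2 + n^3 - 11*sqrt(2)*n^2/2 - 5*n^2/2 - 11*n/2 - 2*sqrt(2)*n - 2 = (n - 4)*(n + 1/2)*(n + sqrt(2)/2)*(sqrt(2)*n + sqrt(2))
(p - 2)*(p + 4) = p^2 + 2*p - 8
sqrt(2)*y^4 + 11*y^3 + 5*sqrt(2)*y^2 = y^2*(y + 5*sqrt(2))*(sqrt(2)*y + 1)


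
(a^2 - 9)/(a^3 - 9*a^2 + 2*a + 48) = (a + 3)/(a^2 - 6*a - 16)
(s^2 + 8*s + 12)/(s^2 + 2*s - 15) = (s^2 + 8*s + 12)/(s^2 + 2*s - 15)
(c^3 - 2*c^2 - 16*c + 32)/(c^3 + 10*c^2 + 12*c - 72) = (c^2 - 16)/(c^2 + 12*c + 36)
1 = 1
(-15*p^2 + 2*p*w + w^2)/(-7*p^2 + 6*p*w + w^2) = (-15*p^2 + 2*p*w + w^2)/(-7*p^2 + 6*p*w + w^2)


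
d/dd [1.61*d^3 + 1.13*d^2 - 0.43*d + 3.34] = 4.83*d^2 + 2.26*d - 0.43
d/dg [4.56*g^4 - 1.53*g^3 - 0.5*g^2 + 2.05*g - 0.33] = 18.24*g^3 - 4.59*g^2 - 1.0*g + 2.05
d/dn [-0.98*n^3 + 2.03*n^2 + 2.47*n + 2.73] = -2.94*n^2 + 4.06*n + 2.47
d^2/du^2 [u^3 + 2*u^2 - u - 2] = 6*u + 4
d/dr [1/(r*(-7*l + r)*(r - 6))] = (r*(7*l - r) - r*(r - 6) + (7*l - r)*(r - 6))/(r^2*(7*l - r)^2*(r - 6)^2)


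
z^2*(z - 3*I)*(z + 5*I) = z^4 + 2*I*z^3 + 15*z^2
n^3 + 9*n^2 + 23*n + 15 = (n + 1)*(n + 3)*(n + 5)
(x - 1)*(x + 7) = x^2 + 6*x - 7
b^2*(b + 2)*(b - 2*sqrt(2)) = b^4 - 2*sqrt(2)*b^3 + 2*b^3 - 4*sqrt(2)*b^2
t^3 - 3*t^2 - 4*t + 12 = (t - 3)*(t - 2)*(t + 2)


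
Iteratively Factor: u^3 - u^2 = (u)*(u^2 - u) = u^2*(u - 1)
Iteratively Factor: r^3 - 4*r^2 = (r)*(r^2 - 4*r) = r^2*(r - 4)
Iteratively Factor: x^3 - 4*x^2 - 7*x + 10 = (x - 5)*(x^2 + x - 2) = (x - 5)*(x - 1)*(x + 2)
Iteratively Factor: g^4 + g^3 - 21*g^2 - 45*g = (g - 5)*(g^3 + 6*g^2 + 9*g) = (g - 5)*(g + 3)*(g^2 + 3*g) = g*(g - 5)*(g + 3)*(g + 3)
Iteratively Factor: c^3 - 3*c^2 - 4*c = (c + 1)*(c^2 - 4*c) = (c - 4)*(c + 1)*(c)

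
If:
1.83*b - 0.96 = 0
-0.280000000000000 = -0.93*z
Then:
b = 0.52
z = 0.30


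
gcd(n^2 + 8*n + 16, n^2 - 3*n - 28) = n + 4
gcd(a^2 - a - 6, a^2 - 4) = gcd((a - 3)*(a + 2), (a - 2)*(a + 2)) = a + 2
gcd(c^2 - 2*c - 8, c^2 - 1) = 1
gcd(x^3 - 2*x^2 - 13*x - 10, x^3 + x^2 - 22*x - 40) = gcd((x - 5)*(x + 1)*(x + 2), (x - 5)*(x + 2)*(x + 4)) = x^2 - 3*x - 10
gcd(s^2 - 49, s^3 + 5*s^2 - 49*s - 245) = s^2 - 49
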